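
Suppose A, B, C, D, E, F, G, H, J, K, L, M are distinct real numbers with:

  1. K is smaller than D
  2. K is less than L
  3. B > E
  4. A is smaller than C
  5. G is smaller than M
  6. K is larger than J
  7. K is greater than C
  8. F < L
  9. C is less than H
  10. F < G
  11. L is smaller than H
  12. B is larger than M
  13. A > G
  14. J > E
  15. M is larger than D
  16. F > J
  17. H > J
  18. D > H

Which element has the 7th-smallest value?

K

The consecutive relations fix a unique order: E < J < F < G < A < C < K < L < H < D < M < B.
Counting 7 from the smallest end gives K.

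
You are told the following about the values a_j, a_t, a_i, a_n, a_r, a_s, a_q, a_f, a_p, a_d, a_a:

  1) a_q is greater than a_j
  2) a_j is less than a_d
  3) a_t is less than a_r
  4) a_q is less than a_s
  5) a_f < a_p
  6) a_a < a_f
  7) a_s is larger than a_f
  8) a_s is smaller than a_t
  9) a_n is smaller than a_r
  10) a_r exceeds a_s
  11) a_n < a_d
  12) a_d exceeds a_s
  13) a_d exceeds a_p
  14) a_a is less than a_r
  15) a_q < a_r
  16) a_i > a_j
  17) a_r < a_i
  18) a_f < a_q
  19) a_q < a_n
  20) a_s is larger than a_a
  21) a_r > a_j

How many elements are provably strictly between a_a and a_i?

6

Chaining upward from a_a reaches: a_f, a_q, a_p, a_n, a_s, a_t, a_r, a_d.
Chaining downward from a_i reaches: a_j, a_f, a_q, a_n, a_s, a_t, a_r.
Strictly between a_a and a_i are those in both lists: a_f, a_q, a_n, a_s, a_t, a_r — 6 elements.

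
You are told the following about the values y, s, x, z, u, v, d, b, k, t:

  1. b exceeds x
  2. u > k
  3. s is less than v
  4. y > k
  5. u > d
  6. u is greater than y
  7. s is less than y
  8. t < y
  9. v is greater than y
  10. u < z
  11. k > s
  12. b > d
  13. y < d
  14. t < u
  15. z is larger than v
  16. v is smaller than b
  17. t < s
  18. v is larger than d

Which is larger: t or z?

z

Chaining the given relations: t < s < k < y < u < z.
So t < z; z is the larger of the two.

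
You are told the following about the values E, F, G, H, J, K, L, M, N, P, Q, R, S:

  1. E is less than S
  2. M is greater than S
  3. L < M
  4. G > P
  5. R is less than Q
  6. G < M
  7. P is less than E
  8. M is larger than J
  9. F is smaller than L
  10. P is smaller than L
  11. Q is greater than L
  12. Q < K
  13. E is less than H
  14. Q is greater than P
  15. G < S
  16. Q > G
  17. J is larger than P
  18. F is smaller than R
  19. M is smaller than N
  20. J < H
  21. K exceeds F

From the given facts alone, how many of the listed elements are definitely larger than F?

6

From F the given relations immediately reach R, L, K.
From those, Q, M — 5 in total.
From those, N — 6 in total.
Nothing else is reachable above F; 6 in all.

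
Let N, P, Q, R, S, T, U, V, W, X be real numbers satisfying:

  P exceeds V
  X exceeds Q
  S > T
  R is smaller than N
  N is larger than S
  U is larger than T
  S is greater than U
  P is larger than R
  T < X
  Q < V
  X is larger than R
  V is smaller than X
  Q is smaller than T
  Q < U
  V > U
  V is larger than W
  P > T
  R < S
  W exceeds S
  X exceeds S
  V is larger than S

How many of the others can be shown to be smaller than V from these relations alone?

6

Directly below V: Q, U, S, W.
One step further: R, T (6 so far).
Nothing else is reachable below V; 6 in all.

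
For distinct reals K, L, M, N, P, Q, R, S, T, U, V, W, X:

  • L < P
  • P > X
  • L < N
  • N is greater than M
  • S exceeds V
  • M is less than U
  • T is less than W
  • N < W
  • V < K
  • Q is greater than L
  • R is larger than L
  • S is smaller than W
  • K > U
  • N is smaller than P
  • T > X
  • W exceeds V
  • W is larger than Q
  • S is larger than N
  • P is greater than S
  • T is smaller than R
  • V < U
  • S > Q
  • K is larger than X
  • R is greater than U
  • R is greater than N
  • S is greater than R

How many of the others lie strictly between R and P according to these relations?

1

The relations place R below P. An element lies strictly between them when it is forced above R and also forced below P.
Above R: {S, W}. Below P: {L, M, X, V, T, Q, U, N, S}.
Intersection: {S} — 1.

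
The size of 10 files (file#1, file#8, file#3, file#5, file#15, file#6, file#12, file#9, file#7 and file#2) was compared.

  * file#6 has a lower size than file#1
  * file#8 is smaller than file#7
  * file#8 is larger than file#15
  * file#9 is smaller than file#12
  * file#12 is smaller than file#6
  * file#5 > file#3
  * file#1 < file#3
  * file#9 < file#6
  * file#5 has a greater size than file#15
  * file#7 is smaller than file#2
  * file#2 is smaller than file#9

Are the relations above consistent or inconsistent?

Every relation is compatible with file#15 < file#8 < file#7 < file#2 < file#9 < file#12 < file#6 < file#1 < file#3 < file#5; the set is consistent.

consistent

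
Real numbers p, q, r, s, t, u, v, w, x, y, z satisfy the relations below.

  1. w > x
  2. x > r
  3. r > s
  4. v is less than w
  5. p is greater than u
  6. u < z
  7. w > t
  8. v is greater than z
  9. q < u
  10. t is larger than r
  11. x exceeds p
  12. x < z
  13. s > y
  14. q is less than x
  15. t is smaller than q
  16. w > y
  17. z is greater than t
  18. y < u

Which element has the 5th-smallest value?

Chaining the given pairs: y < s < r < t < q < u < p < x < z < v < w.
Counting 5 from the smallest end gives q.

q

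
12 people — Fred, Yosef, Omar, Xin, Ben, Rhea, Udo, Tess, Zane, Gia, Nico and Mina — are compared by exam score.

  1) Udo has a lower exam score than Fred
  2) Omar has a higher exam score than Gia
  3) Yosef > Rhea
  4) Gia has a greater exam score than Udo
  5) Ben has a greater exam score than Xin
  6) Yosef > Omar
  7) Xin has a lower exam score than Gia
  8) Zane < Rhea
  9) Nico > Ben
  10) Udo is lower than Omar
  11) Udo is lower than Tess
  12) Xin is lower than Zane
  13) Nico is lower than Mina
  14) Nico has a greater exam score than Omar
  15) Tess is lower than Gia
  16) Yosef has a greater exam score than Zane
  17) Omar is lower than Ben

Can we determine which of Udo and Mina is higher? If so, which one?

Mina

Udo < Tess < Gia < Omar < Ben < Nico < Mina, by transitivity through Tess, Gia, Omar, Ben, Nico.
So Mina is higher.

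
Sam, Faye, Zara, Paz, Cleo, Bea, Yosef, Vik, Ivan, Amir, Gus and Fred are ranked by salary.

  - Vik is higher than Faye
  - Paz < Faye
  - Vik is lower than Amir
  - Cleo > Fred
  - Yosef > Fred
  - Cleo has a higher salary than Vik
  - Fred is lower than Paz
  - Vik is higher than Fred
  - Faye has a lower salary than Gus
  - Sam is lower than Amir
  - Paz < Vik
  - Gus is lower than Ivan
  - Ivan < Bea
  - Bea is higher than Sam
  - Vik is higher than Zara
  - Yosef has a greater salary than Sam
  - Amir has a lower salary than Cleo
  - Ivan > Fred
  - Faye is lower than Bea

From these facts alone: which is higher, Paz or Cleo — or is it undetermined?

Cleo

Link the given pairs in sequence: Paz < Faye; Faye < Vik; Vik < Amir; Amir < Cleo.
Chaining these gives Paz < Faye < Vik < Amir < Cleo.
So Cleo is higher.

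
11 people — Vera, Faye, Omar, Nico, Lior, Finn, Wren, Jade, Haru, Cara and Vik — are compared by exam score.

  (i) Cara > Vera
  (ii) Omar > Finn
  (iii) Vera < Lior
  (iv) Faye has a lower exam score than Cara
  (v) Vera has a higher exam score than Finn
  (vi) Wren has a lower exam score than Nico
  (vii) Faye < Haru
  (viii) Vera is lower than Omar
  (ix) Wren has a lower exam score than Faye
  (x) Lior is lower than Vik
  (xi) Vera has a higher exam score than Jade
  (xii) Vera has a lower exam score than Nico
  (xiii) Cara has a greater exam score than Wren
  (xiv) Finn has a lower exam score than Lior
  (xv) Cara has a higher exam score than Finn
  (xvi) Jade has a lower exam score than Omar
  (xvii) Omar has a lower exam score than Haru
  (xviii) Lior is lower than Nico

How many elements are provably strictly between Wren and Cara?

Chaining upward from Wren reaches: Faye, Haru, Nico.
Chaining downward from Cara reaches: Faye, Jade, Finn, Vera.
Strictly between Wren and Cara are those in both lists: Faye — 1 element.

1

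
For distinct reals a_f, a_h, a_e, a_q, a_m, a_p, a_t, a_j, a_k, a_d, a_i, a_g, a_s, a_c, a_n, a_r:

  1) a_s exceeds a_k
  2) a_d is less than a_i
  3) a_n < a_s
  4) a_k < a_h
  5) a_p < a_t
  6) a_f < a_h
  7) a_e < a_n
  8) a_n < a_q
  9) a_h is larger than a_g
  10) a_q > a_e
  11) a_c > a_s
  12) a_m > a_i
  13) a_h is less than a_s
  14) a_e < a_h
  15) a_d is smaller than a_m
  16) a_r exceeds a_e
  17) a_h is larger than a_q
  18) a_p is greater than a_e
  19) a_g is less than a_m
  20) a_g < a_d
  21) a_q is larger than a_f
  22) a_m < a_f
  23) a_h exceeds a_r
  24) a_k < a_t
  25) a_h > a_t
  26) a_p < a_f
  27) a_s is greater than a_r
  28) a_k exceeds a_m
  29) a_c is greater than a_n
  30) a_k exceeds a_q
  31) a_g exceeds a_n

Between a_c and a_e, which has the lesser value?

a_e

The relevant relations are a_e < a_n; a_n < a_g; a_g < a_d; a_d < a_i; a_i < a_m; a_m < a_f; a_f < a_q; a_q < a_k; a_k < a_t; a_t < a_h; a_h < a_s; a_s < a_c.
Chaining these gives a_e < a_n < a_g < a_d < a_i < a_m < a_f < a_q < a_k < a_t < a_h < a_s < a_c.
So a_e < a_c; a_e is the smaller of the two.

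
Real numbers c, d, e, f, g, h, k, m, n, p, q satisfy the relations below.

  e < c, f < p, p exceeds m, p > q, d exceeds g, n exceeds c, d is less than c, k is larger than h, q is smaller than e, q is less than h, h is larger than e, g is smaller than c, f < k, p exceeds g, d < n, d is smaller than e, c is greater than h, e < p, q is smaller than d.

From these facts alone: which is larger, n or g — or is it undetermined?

n

Chaining the given relations: g < d < e < c < n.
So n is larger.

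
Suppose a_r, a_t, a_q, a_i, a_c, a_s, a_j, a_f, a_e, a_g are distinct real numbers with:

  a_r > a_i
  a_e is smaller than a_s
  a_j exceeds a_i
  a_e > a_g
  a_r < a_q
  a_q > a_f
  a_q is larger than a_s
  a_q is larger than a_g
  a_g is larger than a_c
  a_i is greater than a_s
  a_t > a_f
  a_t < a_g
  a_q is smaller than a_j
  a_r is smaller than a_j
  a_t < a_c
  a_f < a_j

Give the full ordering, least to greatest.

a_f < a_t < a_c < a_g < a_e < a_s < a_i < a_r < a_q < a_j

Each adjacent pair is fixed by a given relation: a_f < a_t; a_t < a_c; a_c < a_g; a_g < a_e; a_e < a_s; a_s < a_i; a_i < a_r; a_r < a_q; a_q < a_j. Chaining them end to end gives the full order.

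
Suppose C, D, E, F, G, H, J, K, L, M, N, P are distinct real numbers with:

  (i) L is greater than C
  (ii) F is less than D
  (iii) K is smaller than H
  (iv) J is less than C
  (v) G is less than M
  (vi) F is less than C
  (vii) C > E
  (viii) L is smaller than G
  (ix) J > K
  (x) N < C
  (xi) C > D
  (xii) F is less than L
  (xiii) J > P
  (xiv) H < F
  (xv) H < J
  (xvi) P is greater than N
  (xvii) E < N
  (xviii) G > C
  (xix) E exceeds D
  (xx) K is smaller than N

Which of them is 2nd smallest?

Chaining the given pairs: K < H < F < D < E < N < P < J < C < L < G < M.
Counting 2 from the smallest end gives H.

H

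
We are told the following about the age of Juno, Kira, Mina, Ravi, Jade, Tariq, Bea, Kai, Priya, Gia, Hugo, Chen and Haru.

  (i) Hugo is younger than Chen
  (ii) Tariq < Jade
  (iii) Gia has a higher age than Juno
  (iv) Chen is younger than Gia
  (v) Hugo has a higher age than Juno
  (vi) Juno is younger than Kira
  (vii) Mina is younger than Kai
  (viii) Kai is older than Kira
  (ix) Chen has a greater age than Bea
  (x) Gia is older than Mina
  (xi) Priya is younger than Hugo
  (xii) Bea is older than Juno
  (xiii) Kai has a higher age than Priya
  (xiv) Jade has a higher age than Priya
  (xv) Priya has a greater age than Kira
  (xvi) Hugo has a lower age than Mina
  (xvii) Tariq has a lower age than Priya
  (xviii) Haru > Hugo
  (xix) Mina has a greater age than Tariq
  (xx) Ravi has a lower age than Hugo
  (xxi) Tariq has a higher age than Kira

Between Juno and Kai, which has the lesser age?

Juno < Kira < Tariq < Priya < Hugo < Mina < Kai, by transitivity through Kira, Tariq, Priya, Hugo, Mina.
So Juno < Kai; Juno is the younger of the two.

Juno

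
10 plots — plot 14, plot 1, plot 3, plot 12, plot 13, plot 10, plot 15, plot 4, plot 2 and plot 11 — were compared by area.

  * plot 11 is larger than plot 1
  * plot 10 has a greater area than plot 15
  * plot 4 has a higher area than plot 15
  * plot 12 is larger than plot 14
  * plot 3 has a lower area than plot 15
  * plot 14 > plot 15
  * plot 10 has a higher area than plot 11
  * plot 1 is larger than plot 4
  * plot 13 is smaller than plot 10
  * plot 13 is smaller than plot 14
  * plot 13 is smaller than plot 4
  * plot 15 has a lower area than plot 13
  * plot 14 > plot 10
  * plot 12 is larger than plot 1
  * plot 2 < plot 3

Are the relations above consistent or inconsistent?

consistent

The single ordering plot 2 < plot 3 < plot 15 < plot 13 < plot 4 < plot 1 < plot 11 < plot 10 < plot 14 < plot 12 satisfies every listed relation, so no contradiction arises.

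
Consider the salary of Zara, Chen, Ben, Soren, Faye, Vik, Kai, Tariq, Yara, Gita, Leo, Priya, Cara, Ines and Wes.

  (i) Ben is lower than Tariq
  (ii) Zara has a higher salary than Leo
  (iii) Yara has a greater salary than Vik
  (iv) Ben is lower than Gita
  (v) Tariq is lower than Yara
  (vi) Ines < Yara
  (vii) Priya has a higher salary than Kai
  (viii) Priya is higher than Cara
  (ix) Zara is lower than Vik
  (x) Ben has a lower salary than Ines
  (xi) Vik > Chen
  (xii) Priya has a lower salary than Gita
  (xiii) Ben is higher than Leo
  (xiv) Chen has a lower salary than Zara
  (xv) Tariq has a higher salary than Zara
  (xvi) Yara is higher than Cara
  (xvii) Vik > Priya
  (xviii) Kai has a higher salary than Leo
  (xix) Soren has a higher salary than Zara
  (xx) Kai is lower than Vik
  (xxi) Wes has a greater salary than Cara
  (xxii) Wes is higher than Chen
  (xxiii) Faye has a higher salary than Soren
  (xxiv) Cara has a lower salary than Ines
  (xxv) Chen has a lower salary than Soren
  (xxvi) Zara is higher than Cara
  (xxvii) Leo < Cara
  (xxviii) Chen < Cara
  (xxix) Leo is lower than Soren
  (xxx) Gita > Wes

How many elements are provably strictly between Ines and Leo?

The relations place Leo below Ines. An element lies strictly between them when it is forced above Leo and also forced below Ines.
Above Leo: {Kai, Cara, Zara, Soren, Ben, Tariq, Wes, Priya, Faye, Vik, Gita, Yara}. Below Ines: {Chen, Cara, Ben}.
Intersection: {Cara, Ben} — 2.

2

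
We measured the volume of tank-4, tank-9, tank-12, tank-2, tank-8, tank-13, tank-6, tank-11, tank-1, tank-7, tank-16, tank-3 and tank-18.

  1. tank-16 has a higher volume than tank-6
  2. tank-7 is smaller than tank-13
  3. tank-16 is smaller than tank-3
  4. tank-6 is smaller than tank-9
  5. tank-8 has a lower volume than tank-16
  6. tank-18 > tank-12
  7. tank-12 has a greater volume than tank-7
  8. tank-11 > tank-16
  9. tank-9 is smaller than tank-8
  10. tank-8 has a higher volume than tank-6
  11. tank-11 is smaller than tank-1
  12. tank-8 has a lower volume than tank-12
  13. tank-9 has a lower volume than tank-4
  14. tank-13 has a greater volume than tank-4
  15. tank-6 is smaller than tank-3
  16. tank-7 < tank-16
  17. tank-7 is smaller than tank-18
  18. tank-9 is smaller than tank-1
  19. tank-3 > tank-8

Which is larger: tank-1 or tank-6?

tank-1

Chaining the given relations: tank-6 < tank-9 < tank-8 < tank-16 < tank-11 < tank-1.
So tank-6 < tank-1; tank-1 is the larger of the two.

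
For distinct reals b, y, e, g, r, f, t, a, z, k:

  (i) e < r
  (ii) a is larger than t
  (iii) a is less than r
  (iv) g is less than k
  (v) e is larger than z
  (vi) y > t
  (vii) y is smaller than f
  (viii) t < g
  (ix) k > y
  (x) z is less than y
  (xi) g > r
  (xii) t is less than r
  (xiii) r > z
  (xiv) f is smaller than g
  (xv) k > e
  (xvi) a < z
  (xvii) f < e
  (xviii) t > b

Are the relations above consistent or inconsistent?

The single ordering b < t < a < z < y < f < e < r < g < k satisfies every listed relation, so no contradiction arises.

consistent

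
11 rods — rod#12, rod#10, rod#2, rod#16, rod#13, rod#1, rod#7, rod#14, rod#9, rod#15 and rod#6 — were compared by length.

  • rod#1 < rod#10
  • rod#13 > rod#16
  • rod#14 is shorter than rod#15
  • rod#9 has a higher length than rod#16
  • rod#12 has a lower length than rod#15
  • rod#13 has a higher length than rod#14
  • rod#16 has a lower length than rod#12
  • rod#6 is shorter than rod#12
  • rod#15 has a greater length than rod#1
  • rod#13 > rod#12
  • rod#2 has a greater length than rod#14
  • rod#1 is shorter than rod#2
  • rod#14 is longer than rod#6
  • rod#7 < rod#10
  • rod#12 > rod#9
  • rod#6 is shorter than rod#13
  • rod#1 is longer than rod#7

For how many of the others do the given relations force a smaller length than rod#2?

From rod#2 the given relations immediately reach rod#1, rod#14.
From those, rod#7, rod#6 — 4 in total.
Nothing else is reachable below rod#2; 4 in all.

4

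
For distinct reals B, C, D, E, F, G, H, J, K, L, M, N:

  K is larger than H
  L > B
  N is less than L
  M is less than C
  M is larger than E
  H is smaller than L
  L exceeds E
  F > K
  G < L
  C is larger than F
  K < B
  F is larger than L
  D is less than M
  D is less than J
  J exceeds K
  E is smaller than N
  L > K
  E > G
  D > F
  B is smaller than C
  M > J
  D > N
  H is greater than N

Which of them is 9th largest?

H

Chaining the given pairs: G < E < N < H < K < B < L < F < D < J < M < C.
Counting 9 from the largest end gives H.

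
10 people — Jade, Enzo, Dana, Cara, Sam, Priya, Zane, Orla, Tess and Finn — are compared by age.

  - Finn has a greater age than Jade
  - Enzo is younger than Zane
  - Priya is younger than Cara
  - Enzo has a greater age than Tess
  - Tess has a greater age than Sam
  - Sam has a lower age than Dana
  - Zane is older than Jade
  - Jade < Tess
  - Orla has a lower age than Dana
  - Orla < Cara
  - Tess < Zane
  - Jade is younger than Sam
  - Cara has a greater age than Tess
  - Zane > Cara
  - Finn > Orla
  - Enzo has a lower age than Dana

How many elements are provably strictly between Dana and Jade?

Chaining upward from Jade reaches: Finn, Sam, Tess, Cara, Enzo, Zane.
Chaining downward from Dana reaches: Orla, Sam, Tess, Enzo.
Strictly between Jade and Dana are those in both lists: Sam, Tess, Enzo — 3 elements.

3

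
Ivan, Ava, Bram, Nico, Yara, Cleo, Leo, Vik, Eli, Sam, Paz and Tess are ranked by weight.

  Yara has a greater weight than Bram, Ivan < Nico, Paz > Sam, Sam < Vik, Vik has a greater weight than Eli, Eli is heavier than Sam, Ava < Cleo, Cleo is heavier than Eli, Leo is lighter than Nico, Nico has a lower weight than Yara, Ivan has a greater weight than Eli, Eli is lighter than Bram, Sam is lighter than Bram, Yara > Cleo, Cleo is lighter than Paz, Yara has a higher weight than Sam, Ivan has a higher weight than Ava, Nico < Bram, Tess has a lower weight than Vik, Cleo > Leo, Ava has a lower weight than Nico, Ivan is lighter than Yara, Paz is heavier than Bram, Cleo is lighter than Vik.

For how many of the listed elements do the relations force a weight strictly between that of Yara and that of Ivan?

2

Chaining upward from Ivan reaches: Nico, Bram, Paz.
Chaining downward from Yara reaches: Ava, Sam, Leo, Eli, Cleo, Nico, Bram.
Strictly between Ivan and Yara are those in both lists: Nico, Bram — 2 elements.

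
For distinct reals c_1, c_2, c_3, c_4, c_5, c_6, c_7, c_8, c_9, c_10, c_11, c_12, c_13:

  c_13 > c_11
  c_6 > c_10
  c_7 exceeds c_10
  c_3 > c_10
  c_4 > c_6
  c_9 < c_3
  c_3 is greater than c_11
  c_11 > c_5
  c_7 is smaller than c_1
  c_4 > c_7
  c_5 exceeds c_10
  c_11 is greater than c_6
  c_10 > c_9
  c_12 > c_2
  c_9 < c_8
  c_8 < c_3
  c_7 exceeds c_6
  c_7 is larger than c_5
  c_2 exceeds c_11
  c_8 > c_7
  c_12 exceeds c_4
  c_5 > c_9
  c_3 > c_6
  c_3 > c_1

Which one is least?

c_9

c_10 is not least since c_9 < c_10; c_5 is not least since c_9 < c_5; c_6 is not least since c_10 < c_6; c_7 is not least since c_6 < c_7; c_4 is not least since c_7 < c_4; c_1 is not least since c_7 < c_1; c_11 is not least since c_6 < c_11; c_8 is not least since c_9 < c_8; c_2 is not least since c_11 < c_2; c_12 is not least since c_4 < c_12; c_13 is not least since c_11 < c_13; c_3 is not least since c_1 < c_3.
Only c_9 has nothing below it, so c_9 is the least.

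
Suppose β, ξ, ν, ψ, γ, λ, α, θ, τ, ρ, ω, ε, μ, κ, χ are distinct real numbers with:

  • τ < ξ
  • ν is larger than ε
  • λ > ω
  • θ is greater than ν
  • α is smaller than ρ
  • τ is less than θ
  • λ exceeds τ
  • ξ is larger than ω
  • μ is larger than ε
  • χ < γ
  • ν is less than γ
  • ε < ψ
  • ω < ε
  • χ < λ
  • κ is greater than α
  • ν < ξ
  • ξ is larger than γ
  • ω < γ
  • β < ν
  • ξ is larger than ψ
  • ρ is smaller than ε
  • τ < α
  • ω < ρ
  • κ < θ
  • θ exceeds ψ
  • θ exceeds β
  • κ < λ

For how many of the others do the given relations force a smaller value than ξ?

Directly below ξ: τ, ω, ψ, ν, γ.
One step further: χ, β, ε (8 so far).
One step further: ρ (9 so far).
One step further: α (10 so far).
Nothing else is reachable below ξ; 10 in all.

10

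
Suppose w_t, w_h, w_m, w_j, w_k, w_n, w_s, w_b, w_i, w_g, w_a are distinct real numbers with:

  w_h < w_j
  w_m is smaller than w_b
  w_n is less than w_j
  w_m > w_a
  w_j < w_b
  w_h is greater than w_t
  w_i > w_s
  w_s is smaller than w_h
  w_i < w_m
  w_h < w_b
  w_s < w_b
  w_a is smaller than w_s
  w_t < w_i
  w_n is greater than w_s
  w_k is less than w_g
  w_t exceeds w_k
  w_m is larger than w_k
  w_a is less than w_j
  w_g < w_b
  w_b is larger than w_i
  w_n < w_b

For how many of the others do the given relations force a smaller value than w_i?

The elements the relations force below w_i are w_k, w_a, w_s, w_t — no chain reaches any other.
That is 4.

4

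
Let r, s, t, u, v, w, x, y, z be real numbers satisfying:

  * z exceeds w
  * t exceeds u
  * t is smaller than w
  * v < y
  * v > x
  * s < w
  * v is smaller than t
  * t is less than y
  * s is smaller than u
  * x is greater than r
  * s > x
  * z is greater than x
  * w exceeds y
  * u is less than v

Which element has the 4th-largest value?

Chaining the given pairs: r < x < s < u < v < t < y < w < z.
Counting 4 from the largest end gives t.

t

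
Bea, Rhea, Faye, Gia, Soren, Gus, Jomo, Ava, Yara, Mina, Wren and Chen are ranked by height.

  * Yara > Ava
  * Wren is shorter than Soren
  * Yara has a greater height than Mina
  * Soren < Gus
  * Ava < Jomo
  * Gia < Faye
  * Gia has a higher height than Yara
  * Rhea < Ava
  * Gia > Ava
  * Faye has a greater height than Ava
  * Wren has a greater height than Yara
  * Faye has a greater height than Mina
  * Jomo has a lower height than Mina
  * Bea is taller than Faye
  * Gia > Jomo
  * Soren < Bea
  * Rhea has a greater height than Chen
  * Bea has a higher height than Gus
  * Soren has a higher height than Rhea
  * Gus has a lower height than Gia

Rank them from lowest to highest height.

Chen < Rhea < Ava < Jomo < Mina < Yara < Wren < Soren < Gus < Gia < Faye < Bea

The consecutive links are each given: Chen < Rhea; Rhea < Ava; Ava < Jomo; Jomo < Mina; Mina < Yara; Yara < Wren; Wren < Soren; Soren < Gus; Gus < Gia; Gia < Faye; Faye < Bea.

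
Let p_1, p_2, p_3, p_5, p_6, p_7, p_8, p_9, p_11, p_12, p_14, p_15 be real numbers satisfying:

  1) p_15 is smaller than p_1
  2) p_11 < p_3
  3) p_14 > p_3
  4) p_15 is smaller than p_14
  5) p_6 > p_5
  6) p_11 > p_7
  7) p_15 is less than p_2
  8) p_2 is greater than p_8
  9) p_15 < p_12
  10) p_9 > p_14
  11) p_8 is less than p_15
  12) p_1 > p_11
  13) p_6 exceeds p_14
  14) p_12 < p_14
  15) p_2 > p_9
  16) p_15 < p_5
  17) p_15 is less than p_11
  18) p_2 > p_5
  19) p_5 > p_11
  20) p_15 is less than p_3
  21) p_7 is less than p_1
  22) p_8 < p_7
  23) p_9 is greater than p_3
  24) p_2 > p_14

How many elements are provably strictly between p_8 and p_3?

3

Chaining upward from p_8 reaches: p_7, p_15, p_11, p_5, p_12, p_14, p_9, p_2, p_6, p_1.
Chaining downward from p_3 reaches: p_7, p_15, p_11.
Strictly between p_8 and p_3 are those in both lists: p_7, p_15, p_11 — 3 elements.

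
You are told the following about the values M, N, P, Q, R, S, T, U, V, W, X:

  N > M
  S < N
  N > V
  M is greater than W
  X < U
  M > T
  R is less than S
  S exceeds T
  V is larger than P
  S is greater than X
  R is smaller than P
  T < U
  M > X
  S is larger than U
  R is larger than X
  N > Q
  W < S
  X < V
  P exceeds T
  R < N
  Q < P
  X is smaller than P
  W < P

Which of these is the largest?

N

X is not greatest since X < P; T is not greatest since T < M; W is not greatest since W < P; Q is not greatest since Q < N; R is not greatest since R < S; P is not greatest since P < V; M is not greatest since M < N; U is not greatest since U < S; V is not greatest since V < N; S is not greatest since S < N.
Only N has nothing above it, so N is the largest.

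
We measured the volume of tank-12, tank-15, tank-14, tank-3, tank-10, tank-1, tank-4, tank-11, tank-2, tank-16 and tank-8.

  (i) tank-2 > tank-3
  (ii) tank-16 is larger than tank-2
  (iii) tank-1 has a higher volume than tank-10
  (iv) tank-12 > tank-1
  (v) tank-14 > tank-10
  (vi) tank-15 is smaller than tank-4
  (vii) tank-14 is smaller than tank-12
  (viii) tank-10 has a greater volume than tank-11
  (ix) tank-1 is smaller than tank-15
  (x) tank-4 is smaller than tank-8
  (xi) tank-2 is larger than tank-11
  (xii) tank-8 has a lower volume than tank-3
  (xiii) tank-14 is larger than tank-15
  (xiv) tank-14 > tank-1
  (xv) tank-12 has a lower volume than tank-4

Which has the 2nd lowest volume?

Piecing the relations together gives one ordering: tank-11 < tank-10 < tank-1 < tank-15 < tank-14 < tank-12 < tank-4 < tank-8 < tank-3 < tank-2 < tank-16.
The 2nd smallest is tank-10.

tank-10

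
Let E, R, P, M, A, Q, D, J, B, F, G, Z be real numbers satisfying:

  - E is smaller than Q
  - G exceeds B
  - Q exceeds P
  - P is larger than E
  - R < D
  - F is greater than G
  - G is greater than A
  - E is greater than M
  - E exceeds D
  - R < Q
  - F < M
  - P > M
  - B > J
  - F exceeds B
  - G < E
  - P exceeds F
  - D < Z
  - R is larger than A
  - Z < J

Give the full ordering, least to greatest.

Each adjacent pair is fixed by a given relation: A < R; R < D; D < Z; Z < J; J < B; B < G; G < F; F < M; M < E; E < P; P < Q. Chaining them end to end gives the full order.

A < R < D < Z < J < B < G < F < M < E < P < Q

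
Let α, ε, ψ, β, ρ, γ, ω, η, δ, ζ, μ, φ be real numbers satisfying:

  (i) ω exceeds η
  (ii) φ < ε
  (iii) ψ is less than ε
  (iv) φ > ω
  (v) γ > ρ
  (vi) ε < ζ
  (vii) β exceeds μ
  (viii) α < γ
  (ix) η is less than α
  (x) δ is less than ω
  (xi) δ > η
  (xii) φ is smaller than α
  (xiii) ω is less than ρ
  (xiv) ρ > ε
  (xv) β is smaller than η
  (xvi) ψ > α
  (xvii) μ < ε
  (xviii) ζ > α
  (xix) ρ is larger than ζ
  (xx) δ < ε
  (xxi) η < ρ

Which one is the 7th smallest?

Piecing the relations together gives one ordering: μ < β < η < δ < ω < φ < α < ψ < ε < ζ < ρ < γ.
The 7th smallest is α.

α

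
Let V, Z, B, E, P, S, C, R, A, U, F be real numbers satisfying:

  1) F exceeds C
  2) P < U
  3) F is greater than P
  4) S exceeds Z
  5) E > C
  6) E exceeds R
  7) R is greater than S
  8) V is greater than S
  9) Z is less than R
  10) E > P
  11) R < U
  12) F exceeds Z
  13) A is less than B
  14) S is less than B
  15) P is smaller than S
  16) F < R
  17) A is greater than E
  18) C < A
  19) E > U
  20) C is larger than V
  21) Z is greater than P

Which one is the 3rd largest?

Piecing the relations together gives one ordering: P < Z < S < V < C < F < R < U < E < A < B.
Counting 3 from the largest end gives E.

E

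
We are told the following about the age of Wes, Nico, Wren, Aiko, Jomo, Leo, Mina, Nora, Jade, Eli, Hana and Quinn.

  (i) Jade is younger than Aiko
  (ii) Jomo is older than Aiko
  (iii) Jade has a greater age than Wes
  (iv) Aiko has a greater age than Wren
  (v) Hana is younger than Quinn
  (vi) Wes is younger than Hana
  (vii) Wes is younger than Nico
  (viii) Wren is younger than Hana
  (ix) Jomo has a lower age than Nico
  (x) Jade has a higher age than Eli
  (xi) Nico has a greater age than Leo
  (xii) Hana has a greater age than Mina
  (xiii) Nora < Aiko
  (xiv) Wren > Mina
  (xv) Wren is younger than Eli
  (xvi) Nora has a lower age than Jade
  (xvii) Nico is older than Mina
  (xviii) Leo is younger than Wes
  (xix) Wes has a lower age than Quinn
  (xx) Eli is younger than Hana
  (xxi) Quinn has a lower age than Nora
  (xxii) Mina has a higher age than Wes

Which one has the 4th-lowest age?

Wren

The consecutive relations fix a unique order: Leo < Wes < Mina < Wren < Eli < Hana < Quinn < Nora < Jade < Aiko < Jomo < Nico.
Counting 4 from the smallest end gives Wren.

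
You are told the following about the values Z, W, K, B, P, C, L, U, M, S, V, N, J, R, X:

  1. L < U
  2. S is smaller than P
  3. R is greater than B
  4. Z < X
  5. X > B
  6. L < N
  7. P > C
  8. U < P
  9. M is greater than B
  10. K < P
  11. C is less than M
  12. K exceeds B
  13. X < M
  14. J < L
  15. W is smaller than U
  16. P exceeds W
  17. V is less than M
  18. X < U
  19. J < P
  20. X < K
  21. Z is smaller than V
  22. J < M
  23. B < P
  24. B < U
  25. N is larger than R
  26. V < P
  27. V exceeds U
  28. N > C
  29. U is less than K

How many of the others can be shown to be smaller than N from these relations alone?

The elements the relations force below N are B, C, J, L, R — no chain reaches any other.
That is 5.

5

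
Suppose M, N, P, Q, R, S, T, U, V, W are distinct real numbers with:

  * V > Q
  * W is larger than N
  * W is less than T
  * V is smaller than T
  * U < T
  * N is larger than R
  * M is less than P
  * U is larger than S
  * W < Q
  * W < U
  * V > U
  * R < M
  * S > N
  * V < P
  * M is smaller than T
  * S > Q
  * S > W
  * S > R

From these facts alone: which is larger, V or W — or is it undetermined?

V

Chaining the given relations: W < Q < S < U < V.
So V is larger.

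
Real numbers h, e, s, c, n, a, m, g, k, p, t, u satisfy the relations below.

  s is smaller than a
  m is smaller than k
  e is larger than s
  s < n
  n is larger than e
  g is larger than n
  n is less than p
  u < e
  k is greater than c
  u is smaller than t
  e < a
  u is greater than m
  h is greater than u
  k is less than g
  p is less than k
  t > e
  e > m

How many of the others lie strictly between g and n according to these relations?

2

Chaining upward from n reaches: p, k.
Chaining downward from g reaches: m, s, u, e, c, p, k.
Strictly between n and g are those in both lists: p, k — 2 elements.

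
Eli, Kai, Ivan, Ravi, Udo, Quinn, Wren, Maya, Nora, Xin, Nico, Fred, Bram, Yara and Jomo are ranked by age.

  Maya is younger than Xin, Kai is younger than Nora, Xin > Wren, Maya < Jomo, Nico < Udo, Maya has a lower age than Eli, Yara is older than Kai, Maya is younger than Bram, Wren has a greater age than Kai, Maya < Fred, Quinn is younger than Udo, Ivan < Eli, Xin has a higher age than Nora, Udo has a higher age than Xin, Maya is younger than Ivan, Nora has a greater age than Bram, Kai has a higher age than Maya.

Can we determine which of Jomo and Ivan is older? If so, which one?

Following every chain through Jomo: below Jomo we get Maya.
Ivan is not reached, and no chain runs the other way from Ivan to Jomo.
So the given relations leave the order of Jomo and Ivan undetermined.

undetermined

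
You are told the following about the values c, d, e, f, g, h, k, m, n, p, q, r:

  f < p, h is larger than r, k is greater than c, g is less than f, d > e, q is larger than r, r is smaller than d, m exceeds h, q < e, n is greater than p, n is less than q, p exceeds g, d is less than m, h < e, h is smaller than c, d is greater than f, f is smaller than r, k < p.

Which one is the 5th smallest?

c

Chaining the given pairs: g < f < r < h < c < k < p < n < q < e < d < m.
The 5th smallest is c.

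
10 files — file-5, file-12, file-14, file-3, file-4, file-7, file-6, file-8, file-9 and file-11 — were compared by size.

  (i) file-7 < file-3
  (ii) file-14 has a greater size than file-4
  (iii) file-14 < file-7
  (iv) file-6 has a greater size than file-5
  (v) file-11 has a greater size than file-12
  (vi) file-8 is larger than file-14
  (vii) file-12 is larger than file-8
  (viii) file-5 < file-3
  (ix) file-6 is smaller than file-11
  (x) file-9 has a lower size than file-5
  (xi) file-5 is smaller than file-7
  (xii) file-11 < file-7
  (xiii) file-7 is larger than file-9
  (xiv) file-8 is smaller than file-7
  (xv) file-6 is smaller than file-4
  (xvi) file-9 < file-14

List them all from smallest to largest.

Nothing is placed below file-9, so it is least; from there file-9 < file-5; file-5 < file-6; file-6 < file-4; file-4 < file-14; file-14 < file-8; file-8 < file-12; file-12 < file-11; file-11 < file-7; file-7 < file-3, each given directly.

file-9 < file-5 < file-6 < file-4 < file-14 < file-8 < file-12 < file-11 < file-7 < file-3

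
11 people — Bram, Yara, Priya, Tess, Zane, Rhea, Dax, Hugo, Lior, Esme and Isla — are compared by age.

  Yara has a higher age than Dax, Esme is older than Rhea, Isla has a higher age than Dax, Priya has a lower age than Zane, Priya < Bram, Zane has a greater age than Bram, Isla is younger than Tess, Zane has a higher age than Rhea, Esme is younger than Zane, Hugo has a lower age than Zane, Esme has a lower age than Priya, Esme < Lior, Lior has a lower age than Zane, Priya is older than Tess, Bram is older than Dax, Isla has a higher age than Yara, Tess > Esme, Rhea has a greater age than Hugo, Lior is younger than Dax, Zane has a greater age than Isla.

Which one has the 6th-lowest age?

The consecutive relations fix a unique order: Hugo < Rhea < Esme < Lior < Dax < Yara < Isla < Tess < Priya < Bram < Zane.
Counting 6 from the smallest end gives Yara.

Yara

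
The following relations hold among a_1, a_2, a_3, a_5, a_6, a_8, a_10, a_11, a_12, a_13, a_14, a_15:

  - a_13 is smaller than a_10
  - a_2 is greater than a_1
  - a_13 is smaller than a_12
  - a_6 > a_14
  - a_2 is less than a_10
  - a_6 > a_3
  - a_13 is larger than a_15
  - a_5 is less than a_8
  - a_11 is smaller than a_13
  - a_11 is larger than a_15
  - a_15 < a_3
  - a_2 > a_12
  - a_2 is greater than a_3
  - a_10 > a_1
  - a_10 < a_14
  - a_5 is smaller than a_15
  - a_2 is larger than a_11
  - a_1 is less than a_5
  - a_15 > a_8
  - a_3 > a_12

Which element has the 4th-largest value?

a_2

Piecing the relations together gives one ordering: a_1 < a_5 < a_8 < a_15 < a_11 < a_13 < a_12 < a_3 < a_2 < a_10 < a_14 < a_6.
The 4th largest is a_2.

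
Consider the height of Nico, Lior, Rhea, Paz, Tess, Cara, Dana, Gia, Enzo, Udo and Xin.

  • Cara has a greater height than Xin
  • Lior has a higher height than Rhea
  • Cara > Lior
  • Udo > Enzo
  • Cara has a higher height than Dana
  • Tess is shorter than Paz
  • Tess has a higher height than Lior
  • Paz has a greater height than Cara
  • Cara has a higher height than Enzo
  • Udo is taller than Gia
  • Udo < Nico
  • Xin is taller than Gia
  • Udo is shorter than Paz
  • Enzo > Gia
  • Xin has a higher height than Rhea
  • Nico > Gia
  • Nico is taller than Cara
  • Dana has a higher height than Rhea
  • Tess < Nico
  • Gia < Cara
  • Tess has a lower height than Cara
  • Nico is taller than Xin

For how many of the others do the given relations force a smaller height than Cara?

From Cara the given relations immediately reach Gia, Lior, Tess, Enzo, Xin, Dana.
From those, Rhea — 7 in total.
No other element is forced below Cara by the given relations, so the count is 7.

7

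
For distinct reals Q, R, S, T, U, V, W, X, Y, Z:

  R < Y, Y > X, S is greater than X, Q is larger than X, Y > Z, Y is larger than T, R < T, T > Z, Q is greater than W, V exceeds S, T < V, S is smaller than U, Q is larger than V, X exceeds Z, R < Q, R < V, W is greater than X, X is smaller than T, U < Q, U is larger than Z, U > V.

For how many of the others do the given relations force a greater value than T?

The elements the relations force above T are Y, V, U, Q — no chain reaches any other.
That is 4.

4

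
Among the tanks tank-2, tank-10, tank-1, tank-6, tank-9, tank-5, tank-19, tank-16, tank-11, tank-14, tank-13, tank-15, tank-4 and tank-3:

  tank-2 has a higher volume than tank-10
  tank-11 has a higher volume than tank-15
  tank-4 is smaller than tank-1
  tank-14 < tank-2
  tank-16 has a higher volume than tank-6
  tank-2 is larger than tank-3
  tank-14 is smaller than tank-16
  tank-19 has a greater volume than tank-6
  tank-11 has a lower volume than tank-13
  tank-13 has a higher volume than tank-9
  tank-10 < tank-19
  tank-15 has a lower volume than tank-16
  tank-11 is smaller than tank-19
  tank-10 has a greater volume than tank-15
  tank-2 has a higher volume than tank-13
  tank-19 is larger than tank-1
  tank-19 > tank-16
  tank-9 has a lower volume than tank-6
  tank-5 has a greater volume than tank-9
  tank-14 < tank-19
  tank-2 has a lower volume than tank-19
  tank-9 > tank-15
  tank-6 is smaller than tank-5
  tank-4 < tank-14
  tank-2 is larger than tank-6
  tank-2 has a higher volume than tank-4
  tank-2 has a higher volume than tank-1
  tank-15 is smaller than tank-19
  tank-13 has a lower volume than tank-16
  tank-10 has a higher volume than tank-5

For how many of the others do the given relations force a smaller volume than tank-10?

4

The elements the relations force below tank-10 are tank-15, tank-9, tank-6, tank-5 — no chain reaches any other.
That is 4.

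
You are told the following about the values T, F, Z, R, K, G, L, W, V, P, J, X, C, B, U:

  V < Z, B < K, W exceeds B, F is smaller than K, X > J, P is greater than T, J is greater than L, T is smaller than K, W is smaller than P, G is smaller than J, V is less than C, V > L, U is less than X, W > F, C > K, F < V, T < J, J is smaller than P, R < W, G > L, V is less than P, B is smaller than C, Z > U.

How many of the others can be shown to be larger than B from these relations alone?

Directly above B: K, W, C.
One step further: P (4 so far).
No other element is forced above B by the given relations, so the count is 4.

4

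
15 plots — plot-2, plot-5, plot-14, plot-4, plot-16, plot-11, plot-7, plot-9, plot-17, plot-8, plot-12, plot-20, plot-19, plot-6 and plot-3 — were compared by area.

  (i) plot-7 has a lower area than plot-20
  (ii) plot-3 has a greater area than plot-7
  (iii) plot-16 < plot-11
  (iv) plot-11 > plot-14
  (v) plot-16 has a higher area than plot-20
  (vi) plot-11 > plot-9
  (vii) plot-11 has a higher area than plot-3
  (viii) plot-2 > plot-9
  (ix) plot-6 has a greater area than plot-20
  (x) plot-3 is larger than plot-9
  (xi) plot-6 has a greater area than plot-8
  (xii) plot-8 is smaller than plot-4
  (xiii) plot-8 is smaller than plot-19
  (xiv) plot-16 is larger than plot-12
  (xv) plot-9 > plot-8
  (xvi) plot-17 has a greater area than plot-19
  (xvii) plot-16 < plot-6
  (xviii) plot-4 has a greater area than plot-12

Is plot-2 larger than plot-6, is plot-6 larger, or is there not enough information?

undetermined

Following every chain through plot-2: below plot-2 we get plot-8, plot-9.
plot-6 is not reached, and no chain runs the other way from plot-6 to plot-2.
So the given relations leave the order of plot-2 and plot-6 undetermined.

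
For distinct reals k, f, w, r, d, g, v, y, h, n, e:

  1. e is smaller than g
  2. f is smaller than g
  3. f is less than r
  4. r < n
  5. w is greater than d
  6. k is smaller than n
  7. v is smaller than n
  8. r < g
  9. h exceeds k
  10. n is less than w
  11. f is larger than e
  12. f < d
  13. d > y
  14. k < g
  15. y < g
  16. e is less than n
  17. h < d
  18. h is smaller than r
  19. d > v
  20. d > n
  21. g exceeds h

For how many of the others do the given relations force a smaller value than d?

8

From d the given relations immediately reach v, h, y, f, n.
From those, k, e, r — 8 in total.
Nothing else is reachable below d; 8 in all.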